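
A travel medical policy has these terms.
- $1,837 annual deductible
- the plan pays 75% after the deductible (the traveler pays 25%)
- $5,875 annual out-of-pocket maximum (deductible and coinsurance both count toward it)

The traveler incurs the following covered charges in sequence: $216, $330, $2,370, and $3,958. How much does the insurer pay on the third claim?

Bill 1, $216: fully absorbed by the deductible. Traveler owes $216 (running OOP $216). Insurer: $216 − $216 = $0.
Bill 2, $330: all of it applies to the deductible. Traveler owes $330 (running OOP $546). Insurer: $330 − $330 = $0.
Bill 3, $2,370: deductible takes $1,291, $1,079 remains; 25% of $1,079 = $269.75. Traveler pays $1,560.75; OOP now $2,106.75. Plan pays $2,370 − $1,560.75 = $809.25.

$809.25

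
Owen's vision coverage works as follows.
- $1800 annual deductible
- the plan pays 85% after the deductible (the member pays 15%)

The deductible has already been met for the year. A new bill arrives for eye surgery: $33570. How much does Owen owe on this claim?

With the deductible met, the entire $33570 is subject to coinsurance.
Member's 15% share of $33570 is $5035.50.

$5035.50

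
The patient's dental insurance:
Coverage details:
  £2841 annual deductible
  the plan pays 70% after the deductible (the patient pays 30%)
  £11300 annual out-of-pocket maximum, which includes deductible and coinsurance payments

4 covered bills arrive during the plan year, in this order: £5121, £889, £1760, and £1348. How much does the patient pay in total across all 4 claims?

£4724.10

Claim 1 (£5121): £2841 finishes the deductible; £2280 goes to coinsurance; patient's 30% is £684. Cost to patient: £3525. OOP to date £3525.
Claim 2 (£889): deductible already satisfied, so patient's share is 30% × £889 = £266.70. Patient pays £266.70; OOP now £3791.70.
Claim 3 (£1760): deductible already satisfied, so patient's share is 30% × £1760 = £528. Patient owes £528 (running OOP £4319.70).
Claim 4 (£1348): deductible met; 30% of £1348 = £404.40. Patient pays £404.40; OOP now £4724.10.
Summing the patient's payments: £3525 + £266.70 + £528 + £404.40 = £4724.10.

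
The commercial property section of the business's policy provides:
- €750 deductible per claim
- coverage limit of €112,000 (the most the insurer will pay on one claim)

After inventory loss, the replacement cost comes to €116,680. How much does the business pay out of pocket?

Less the €750 deductible: €116,680 − €750 = €115,930.
€115,930 exceeds the €112,000 limit, so the insurer pays the limit: €112,000.
Out of pocket: €116,680 − €112,000 = €4,680.

€4,680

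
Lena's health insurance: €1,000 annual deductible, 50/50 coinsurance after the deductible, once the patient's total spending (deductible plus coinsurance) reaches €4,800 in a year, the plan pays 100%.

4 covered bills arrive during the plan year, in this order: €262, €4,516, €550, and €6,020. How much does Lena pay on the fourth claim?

#1 (€262): fully absorbed by the deductible. Patient owes €262 (running OOP €262).
#2 (€4,516): €738 to deductible, leaving €3,778; 50% of €3,778 = €1,889. Cost to patient: €2,627. OOP to date €2,889.
#3 (€550): deductible already satisfied, so patient's share is 50% × €550 = €275. Patient owes €275 (running OOP €3,164).
#4 (€6,020): 50% coinsurance on €6,020 = €3,010. That would push OOP to €6,174, over the €4,800 cap, so patient pays €4,800 − €3,164 = €1,636.

€1,636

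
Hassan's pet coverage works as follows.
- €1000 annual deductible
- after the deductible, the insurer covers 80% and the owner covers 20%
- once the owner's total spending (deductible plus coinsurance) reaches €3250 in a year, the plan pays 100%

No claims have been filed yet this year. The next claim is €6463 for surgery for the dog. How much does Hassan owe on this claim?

€2092.60

Deductible not yet touched, so the first €1000 of the bill goes to the deductible.
After the €1000 deductible portion, €6463 − €1000 = €5463 is subject to coinsurance.
Owner's 20% share of €5463 is €1092.60.
Owner responsibility before any cap: €1000 + €1092.60 = €2092.60.
Cumulative spending €0 + €2092.60 = €2092.60 stays under the €3250 maximum.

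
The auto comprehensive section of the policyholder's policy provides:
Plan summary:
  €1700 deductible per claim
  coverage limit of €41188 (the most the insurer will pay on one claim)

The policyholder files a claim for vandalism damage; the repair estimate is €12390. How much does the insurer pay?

Less the €1700 deductible: €12390 − €1700 = €10690.
That's under the €41188 cap, so the insurer reimburses the full €10690.

€10690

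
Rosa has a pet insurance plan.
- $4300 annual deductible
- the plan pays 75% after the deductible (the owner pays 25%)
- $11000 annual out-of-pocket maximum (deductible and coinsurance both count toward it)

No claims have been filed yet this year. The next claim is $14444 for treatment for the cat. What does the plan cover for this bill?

$7608

The full $4300 deductible is still open; $4300 of this bill applies to it.
That leaves $14444 − $4300 = $10144 for coinsurance.
25% of $10144 = $2536 falls to the owner.
Owner responsibility before any cap: $4300 + $2536 = $6836.
Cumulative spending $0 + $6836 = $6836 stays under the $11000 maximum.
Insurer pays the balance: $14444 − $6836 = $7608.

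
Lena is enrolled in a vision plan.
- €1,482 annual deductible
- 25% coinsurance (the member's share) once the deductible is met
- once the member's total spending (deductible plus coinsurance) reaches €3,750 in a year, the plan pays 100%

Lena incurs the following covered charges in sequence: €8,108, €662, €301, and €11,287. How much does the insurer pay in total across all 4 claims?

Claim 1 — €8,108: deductible takes €1,482, €6,626 remains; 25% of €6,626 = €1,656.50. Member pays €3,138.50; OOP now €3,138.50. Insurer: €8,108 − €3,138.50 = €4,969.50.
Claim 2 — €662: 25% coinsurance on €662 = €165.50. Cost to member: €165.50. OOP to date €3,304. Insurer: €662 − €165.50 = €496.50.
Claim 3 — €301: 25% coinsurance on €301 = €75.25. Member owes €75.25 (running OOP €3,379.25). Plan pays €301 − €75.25 = €225.75.
Claim 4 — €11,287: 25% coinsurance on €11,287 = €2,821.75. OOP would hit €6,201 > €3,750, so the cap limits the member to €3,750 − €3,379.25 = €370.75. Insurer: €11,287 − €370.75 = €10,916.25.
Insurer total: €4,969.50 + €496.50 + €225.75 + €10,916.25 = €16,608.

€16,608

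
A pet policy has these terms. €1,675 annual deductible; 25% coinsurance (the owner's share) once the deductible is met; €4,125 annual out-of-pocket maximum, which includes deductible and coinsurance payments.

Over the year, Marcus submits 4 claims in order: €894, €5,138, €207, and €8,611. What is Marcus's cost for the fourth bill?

€1,309

Claim 1 — €894: all of it applies to the deductible. Owner owes €894 (running OOP €894).
Claim 2 — €5,138: €781 finishes the deductible; €4,357 goes to coinsurance; coinsurance €4,357 × 25% = €1,089.25. Owner pays €1,870.25; OOP now €2,764.25.
Claim 3 — €207: deductible already satisfied, so owner's share is 25% × €207 = €51.75. Cost to owner: €51.75. OOP to date €2,816.
Claim 4 — €8,611: deductible already satisfied, so owner's share is 25% × €8,611 = €2,152.75. OOP would hit €4,968.75 > €4,125, so the cap limits the owner to €4,125 − €2,816 = €1,309.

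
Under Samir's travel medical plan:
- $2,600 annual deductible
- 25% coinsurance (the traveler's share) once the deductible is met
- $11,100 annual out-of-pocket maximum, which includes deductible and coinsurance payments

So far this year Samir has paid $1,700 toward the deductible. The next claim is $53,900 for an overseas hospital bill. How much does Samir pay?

$9,400

Remaining deductible: $2,600 − $1,700 = $900.
After the $900 deductible portion, $53,900 − $900 = $53,000 is subject to coinsurance.
Traveler's 25% share of $53,000 is $13,250.
That puts the traveler's cost at $900 + $13,250 = $14,150 before any cap.
Year-to-date out-of-pocket would reach $1,700 + $14,150 = $15,850, above the $11,100 maximum, so the traveler pays only $11,100 − $1,700 = $9,400.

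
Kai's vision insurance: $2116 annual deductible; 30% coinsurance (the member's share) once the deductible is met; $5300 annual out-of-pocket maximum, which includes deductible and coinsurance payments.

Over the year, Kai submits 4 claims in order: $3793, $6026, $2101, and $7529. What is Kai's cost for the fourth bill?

Bill 1, $3793: $2116 finishes the deductible; $1677 goes to coinsurance; member's 30% is $503.10. Member pays $2619.10; OOP now $2619.10.
Bill 2, $6026: deductible met; 30% of $6026 = $1807.80. Cost to member: $1807.80. OOP to date $4426.90.
Bill 3, $2101: deductible already satisfied, so member's share is 30% × $2101 = $630.30. Cost to member: $630.30. OOP to date $5057.20.
Bill 4, $7529: 30% coinsurance on $7529 = $2258.70. OOP would hit $7315.90 > $5300, so the cap limits the member to $5300 − $5057.20 = $242.80.

$242.80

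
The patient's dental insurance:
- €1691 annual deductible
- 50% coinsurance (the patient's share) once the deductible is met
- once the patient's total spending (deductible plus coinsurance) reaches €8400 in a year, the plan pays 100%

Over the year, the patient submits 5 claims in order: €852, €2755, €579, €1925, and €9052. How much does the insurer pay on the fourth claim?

Bill 1, €852: entire amount goes to the deductible. Patient pays €852; OOP now €852. Insurer: €852 − €852 = €0.
Bill 2, €2755: €839 to deductible, leaving €1916; patient's 50% is €958. Patient owes €1797 (running OOP €2649). Insurer: €2755 − €1797 = €958.
Bill 3, €579: 50% coinsurance on €579 = €289.50. Patient pays €289.50; OOP now €2938.50. Insurer: €579 − €289.50 = €289.50.
Bill 4, €1925: 50% coinsurance on €1925 = €962.50. Patient owes €962.50 (running OOP €3901). Plan pays €1925 − €962.50 = €962.50.

€962.50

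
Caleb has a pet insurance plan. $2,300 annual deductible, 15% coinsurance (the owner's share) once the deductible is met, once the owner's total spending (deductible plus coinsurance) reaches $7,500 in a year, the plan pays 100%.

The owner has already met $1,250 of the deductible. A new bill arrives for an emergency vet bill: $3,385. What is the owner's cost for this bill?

$1,400.25

Deductible still to meet: $2,300 − $1,250 = $1,050.
The remaining $2,335 (= $3,385 − $1,050) moves to coinsurance.
15% of $2,335 = $350.25 falls to the owner.
That puts the owner's cost at $1,050 + $350.25 = $1,400.25 before any cap.
Total out-of-pocket so far would be $1,250 + $1,400.25 = $2,650.25, below the $7,500 cap — no reduction.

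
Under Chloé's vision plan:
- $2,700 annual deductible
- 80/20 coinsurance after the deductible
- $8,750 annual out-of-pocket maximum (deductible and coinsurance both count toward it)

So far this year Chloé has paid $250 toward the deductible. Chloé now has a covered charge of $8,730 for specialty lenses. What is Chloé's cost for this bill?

Deductible still to meet: $2,700 − $250 = $2,450.
After the $2,450 deductible portion, $8,730 − $2,450 = $6,280 is subject to coinsurance.
Member's 20% share of $6,280 is $1,256.
That puts the member's cost at $2,450 + $1,256 = $3,706 before any cap.
Year-to-date out-of-pocket becomes $250 + $3,706 = $3,956, still under the $8,750 maximum, so no cap applies.

$3,706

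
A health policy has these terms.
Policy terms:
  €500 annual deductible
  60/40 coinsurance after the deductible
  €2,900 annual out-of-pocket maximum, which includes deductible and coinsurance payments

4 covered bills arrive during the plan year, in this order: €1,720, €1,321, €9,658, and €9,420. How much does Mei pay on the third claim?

€1,383.60

Claim 1 (€1,720): deductible takes €500, €1,220 remains; patient's 40% is €488. Patient pays €988; OOP now €988.
Claim 2 (€1,321): deductible met; 40% of €1,321 = €528.40. Patient owes €528.40 (running OOP €1,516.40).
Claim 3 (€9,658): 40% coinsurance on €9,658 = €3,863.20. OOP would hit €5,379.60 > €2,900, so the cap limits the patient to €2,900 − €1,516.40 = €1,383.60.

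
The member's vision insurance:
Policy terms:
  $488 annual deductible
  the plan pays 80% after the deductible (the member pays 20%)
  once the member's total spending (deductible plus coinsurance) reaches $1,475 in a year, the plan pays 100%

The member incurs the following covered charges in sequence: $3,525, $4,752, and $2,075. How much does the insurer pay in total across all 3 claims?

#1 ($3,525): deductible takes $488, $3,037 remains; member's 20% is $607.40. Cost to member: $1,095.40. OOP to date $1,095.40. Plan pays $3,525 − $1,095.40 = $2,429.60.
#2 ($4,752): deductible met; 20% of $4,752 = $950.40. OOP would hit $2,045.80 > $1,475, so the cap limits the member to $1,475 − $1,095.40 = $379.60. Plan pays $4,752 − $379.60 = $4,372.40.
#3 ($2,075): deductible met; 20% of $2,075 = $415. Adding that to $1,475 gives $1,890, past the $1,475 cap; member pays only $1,475 − $1,475 = $0. Plan pays $2,075 − $0 = $2,075.
Insurer total = bills − member's total = $10,352 − $1,475 = $8,877.

$8,877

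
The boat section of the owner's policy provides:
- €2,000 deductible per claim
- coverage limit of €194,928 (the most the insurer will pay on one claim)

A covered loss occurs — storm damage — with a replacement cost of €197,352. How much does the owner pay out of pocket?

€2,424

Less the €2,000 deductible: €197,352 − €2,000 = €195,352.
€195,352 exceeds the €194,928 limit, so the insurer pays the limit: €194,928.
The owner bears the rest of the original loss: €197,352 − €194,928 = €2,424.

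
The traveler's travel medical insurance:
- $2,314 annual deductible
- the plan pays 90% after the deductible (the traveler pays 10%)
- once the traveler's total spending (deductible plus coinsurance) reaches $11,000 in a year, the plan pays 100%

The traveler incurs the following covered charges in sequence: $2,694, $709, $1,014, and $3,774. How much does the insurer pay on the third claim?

#1 ($2,694): deductible takes $2,314, $380 remains; 10% of $380 = $38. Traveler pays $2,352; OOP now $2,352. Insurer: $2,694 − $2,352 = $342.
#2 ($709): deductible met; 10% of $709 = $70.90. Traveler pays $70.90; OOP now $2,422.90. Plan pays $709 − $70.90 = $638.10.
#3 ($1,014): deductible met; 10% of $1,014 = $101.40. Cost to traveler: $101.40. OOP to date $2,524.30. Plan pays $1,014 − $101.40 = $912.60.

$912.60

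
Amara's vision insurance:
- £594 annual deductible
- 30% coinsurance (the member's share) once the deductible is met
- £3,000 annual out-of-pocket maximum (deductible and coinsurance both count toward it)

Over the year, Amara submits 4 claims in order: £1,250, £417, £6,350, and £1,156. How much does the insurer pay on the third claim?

#1 (£1,250): deductible takes £594, £656 remains; coinsurance £656 × 30% = £196.80. Member owes £790.80 (running OOP £790.80). Plan pays £1,250 − £790.80 = £459.20.
#2 (£417): 30% coinsurance on £417 = £125.10. Member pays £125.10; OOP now £915.90. Plan pays £417 − £125.10 = £291.90.
#3 (£6,350): deductible met; 30% of £6,350 = £1,905. Member pays £1,905; OOP now £2,820.90. Plan pays £6,350 − £1,905 = £4,445.

£4,445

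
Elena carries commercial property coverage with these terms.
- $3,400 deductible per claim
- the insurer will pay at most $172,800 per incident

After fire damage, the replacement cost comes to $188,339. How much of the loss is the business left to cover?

$15,539

Less the $3,400 deductible: $188,339 − $3,400 = $184,939.
$184,939 exceeds the $172,800 limit, so the insurer pays the limit: $172,800.
Business's share is the uncovered remainder: $188,339 − $172,800 = $15,539.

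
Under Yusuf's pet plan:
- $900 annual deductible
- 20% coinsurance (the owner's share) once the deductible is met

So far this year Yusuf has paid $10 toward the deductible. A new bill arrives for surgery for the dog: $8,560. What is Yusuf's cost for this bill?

Deductible still to meet: $900 − $10 = $890.
That leaves $8,560 − $890 = $7,670 for coinsurance.
Coinsurance: $7,670 × 20% = $1,534.
Owner responsibility: $890 + $1,534 = $2,424.

$2,424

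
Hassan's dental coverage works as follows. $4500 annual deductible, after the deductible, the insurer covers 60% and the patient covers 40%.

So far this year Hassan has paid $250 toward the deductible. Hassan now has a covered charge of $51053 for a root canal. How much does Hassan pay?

$22971.20

Deductible still to meet: $4500 − $250 = $4250.
The remaining $46803 (= $51053 − $4250) moves to coinsurance.
Coinsurance: $46803 × 40% = $18721.20.
Patient responsibility: $4250 + $18721.20 = $22971.20.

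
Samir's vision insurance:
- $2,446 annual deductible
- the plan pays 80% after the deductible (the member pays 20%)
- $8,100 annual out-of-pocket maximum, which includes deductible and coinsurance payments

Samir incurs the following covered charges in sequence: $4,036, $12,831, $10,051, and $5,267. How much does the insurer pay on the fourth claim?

#1 ($4,036): $2,446 finishes the deductible; $1,590 goes to coinsurance; member's 20% is $318. Member pays $2,764; OOP now $2,764. Plan pays $4,036 − $2,764 = $1,272.
#2 ($12,831): 20% coinsurance on $12,831 = $2,566.20. Cost to member: $2,566.20. OOP to date $5,330.20. Plan pays $12,831 − $2,566.20 = $10,264.80.
#3 ($10,051): 20% coinsurance on $10,051 = $2,010.20. Member owes $2,010.20 (running OOP $7,340.40). Plan pays $10,051 − $2,010.20 = $8,040.80.
#4 ($5,267): deductible met; 20% of $5,267 = $1,053.40. That would push OOP to $8,393.80, over the $8,100 cap, so member pays $8,100 − $7,340.40 = $759.60. Plan pays $5,267 − $759.60 = $4,507.40.

$4,507.40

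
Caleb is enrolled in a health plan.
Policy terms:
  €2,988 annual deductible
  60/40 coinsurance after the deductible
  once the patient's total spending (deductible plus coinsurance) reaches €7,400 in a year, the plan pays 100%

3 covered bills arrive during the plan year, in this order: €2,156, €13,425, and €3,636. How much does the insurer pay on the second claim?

Bill 1, €2,156: all of it applies to the deductible. Patient pays €2,156; OOP now €2,156. Plan pays €2,156 − €2,156 = €0.
Bill 2, €13,425: deductible takes €832, €12,593 remains; coinsurance €12,593 × 40% = €5,037.20. Claim cost before the cap: €832 + €5,037.20 = €5,869.20. That would push OOP to €8,025.20, over the €7,400 cap, so patient pays €7,400 − €2,156 = €5,244. Plan pays €13,425 − €5,244 = €8,181.

€8,181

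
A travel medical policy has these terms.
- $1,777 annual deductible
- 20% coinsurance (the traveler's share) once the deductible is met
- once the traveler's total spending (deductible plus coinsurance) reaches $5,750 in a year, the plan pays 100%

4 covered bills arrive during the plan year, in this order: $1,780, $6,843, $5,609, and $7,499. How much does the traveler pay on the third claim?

$1,121.80

#1 ($1,780): $1,777 to deductible, leaving $3; traveler's 20% is $0.60. Traveler pays $1,777.60; OOP now $1,777.60.
#2 ($6,843): 20% coinsurance on $6,843 = $1,368.60. Traveler owes $1,368.60 (running OOP $3,146.20).
#3 ($5,609): deductible met; 20% of $5,609 = $1,121.80. Cost to traveler: $1,121.80. OOP to date $4,268.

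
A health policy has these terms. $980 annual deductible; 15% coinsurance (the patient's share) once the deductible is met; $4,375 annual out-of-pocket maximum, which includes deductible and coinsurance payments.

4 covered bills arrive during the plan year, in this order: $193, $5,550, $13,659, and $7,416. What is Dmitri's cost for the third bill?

$2,048.85

Claim 1 ($193): entire amount goes to the deductible. Patient pays $193; OOP now $193.
Claim 2 ($5,550): $787 finishes the deductible; $4,763 goes to coinsurance; patient's 15% is $714.45. Patient owes $1,501.45 (running OOP $1,694.45).
Claim 3 ($13,659): deductible met; 15% of $13,659 = $2,048.85. Cost to patient: $2,048.85. OOP to date $3,743.30.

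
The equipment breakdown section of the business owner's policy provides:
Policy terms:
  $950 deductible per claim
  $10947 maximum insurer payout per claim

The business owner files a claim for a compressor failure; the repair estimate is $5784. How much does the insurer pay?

After the deductible, $5784 − $950 = $4834 remains.
$4834 ≤ $10947, so the limit doesn't bind; insurer pays $4834.

$4834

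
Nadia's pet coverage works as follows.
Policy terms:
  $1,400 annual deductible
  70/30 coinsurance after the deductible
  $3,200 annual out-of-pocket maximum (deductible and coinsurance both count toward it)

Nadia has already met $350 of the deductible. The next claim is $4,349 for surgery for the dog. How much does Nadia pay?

$350 of the $1,400 deductible is already met, leaving $1,050.
After the $1,050 deductible portion, $4,349 − $1,050 = $3,299 is subject to coinsurance.
Coinsurance: $3,299 × 30% = $989.70.
Owner responsibility before any cap: $1,050 + $989.70 = $2,039.70.
Year-to-date out-of-pocket becomes $350 + $2,039.70 = $2,389.70, still under the $3,200 maximum, so no cap applies.

$2,039.70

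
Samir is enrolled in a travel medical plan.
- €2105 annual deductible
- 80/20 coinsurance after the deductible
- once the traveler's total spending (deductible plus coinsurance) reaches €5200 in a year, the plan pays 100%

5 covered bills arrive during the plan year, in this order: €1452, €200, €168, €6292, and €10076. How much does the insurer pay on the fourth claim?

€4805.60

Claim 1 (€1452): all of it applies to the deductible. Cost to traveler: €1452. OOP to date €1452. Plan pays €1452 − €1452 = €0.
Claim 2 (€200): all of it applies to the deductible. Traveler owes €200 (running OOP €1652). Insurer: €200 − €200 = €0.
Claim 3 (€168): all of it applies to the deductible. Traveler owes €168 (running OOP €1820). Plan pays €168 − €168 = €0.
Claim 4 (€6292): deductible takes €285, €6007 remains; 20% of €6007 = €1201.40. Cost to traveler: €1486.40. OOP to date €3306.40. Plan pays €6292 − €1486.40 = €4805.60.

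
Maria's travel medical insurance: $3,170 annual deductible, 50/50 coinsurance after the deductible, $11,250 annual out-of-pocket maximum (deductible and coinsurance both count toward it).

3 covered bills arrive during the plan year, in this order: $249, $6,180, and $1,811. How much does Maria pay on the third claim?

Claim 1 — $249: fully absorbed by the deductible. Traveler pays $249; OOP now $249.
Claim 2 — $6,180: $2,921 to deductible, leaving $3,259; coinsurance $3,259 × 50% = $1,629.50. Traveler pays $4,550.50; OOP now $4,799.50.
Claim 3 — $1,811: deductible met; 50% of $1,811 = $905.50. Traveler pays $905.50; OOP now $5,705.

$905.50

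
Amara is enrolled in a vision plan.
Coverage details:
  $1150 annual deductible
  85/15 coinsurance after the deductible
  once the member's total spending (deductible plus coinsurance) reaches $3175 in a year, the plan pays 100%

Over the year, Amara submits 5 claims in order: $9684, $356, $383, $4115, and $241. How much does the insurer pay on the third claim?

$325.55

Claim 1 — $9684: $1150 to deductible, leaving $8534; member's 15% is $1280.10. Member owes $2430.10 (running OOP $2430.10). Insurer: $9684 − $2430.10 = $7253.90.
Claim 2 — $356: deductible met; 15% of $356 = $53.40. Member owes $53.40 (running OOP $2483.50). Plan pays $356 − $53.40 = $302.60.
Claim 3 — $383: 15% coinsurance on $383 = $57.45. Member pays $57.45; OOP now $2540.95. Insurer: $383 − $57.45 = $325.55.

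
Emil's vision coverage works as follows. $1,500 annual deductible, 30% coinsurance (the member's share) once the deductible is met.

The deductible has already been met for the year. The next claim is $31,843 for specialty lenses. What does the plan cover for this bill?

The deductible is already satisfied, so the full bill goes to coinsurance.
Coinsurance: $31,843 × 30% = $9,552.90.
The insurer covers the remainder: $31,843 − $9,552.90 = $22,290.10.

$22,290.10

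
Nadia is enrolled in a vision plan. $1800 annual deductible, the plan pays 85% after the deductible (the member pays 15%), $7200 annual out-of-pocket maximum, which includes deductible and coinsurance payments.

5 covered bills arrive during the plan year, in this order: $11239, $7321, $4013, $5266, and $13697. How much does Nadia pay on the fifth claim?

$1494.15

Bill 1, $11239: deductible takes $1800, $9439 remains; member's 15% is $1415.85. Member owes $3215.85 (running OOP $3215.85).
Bill 2, $7321: deductible met; 15% of $7321 = $1098.15. Member owes $1098.15 (running OOP $4314).
Bill 3, $4013: deductible met; 15% of $4013 = $601.95. Member pays $601.95; OOP now $4915.95.
Bill 4, $5266: deductible already satisfied, so member's share is 15% × $5266 = $789.90. Member owes $789.90 (running OOP $5705.85).
Bill 5, $13697: 15% coinsurance on $13697 = $2054.55. That would push OOP to $7760.40, over the $7200 cap, so member pays $7200 − $5705.85 = $1494.15.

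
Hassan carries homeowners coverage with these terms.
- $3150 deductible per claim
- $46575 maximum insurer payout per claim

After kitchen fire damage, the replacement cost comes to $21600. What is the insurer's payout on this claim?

Subtract the deductible: $21600 − $3150 = $18450.
That's under the $46575 cap, so the insurer reimburses the full $18450.

$18450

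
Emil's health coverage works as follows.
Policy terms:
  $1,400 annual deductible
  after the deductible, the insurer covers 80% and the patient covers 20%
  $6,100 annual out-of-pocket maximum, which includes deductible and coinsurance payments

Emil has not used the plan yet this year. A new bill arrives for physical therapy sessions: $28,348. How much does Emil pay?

$6,100

Nothing has been paid toward the $1,400 deductible, so the first $1,400 of this charge is applied there.
The remaining $26,948 (= $28,348 − $1,400) moves to coinsurance.
Patient's 20% share of $26,948 is $5,389.60.
So the patient owes $1,400 + $5,389.60 = $6,789.60 before any cap.
Year-to-date out-of-pocket would reach $0 + $6,789.60 = $6,789.60, above the $6,100 maximum, so the patient pays only $6,100 − $0 = $6,100.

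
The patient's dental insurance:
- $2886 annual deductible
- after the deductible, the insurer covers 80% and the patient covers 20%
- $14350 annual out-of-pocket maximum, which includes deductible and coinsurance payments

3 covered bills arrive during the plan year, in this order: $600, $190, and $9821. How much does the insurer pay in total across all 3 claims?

$6180

#1 ($600): all of it applies to the deductible. Patient pays $600; OOP now $600. Plan pays $600 − $600 = $0.
#2 ($190): entire amount goes to the deductible. Cost to patient: $190. OOP to date $790. Insurer: $190 − $190 = $0.
#3 ($9821): deductible takes $2096, $7725 remains; 20% of $7725 = $1545. Cost to patient: $3641. OOP to date $4431. Plan pays $9821 − $3641 = $6180.
Insurer total: $0 + $0 + $6180 = $6180.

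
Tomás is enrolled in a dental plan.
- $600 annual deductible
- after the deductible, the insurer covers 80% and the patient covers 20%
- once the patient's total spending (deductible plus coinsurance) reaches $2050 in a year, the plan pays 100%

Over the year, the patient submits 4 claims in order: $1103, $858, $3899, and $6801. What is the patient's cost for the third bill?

$779.80

Claim 1 ($1103): deductible takes $600, $503 remains; patient's 20% is $100.60. Cost to patient: $700.60. OOP to date $700.60.
Claim 2 ($858): 20% coinsurance on $858 = $171.60. Cost to patient: $171.60. OOP to date $872.20.
Claim 3 ($3899): 20% coinsurance on $3899 = $779.80. Cost to patient: $779.80. OOP to date $1652.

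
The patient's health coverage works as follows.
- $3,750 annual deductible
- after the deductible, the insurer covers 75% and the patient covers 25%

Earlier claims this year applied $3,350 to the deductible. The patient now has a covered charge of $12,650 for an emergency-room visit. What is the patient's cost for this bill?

$3,462.50

Deductible still to meet: $3,750 − $3,350 = $400.
After the $400 deductible portion, $12,650 − $400 = $12,250 is subject to coinsurance.
Coinsurance: $12,250 × 25% = $3,062.50.
So the patient owes $400 + $3,062.50 = $3,462.50.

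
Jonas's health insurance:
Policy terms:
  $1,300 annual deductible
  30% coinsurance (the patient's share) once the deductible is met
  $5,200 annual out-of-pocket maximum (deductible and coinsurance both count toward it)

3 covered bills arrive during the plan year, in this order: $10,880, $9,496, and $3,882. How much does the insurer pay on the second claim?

Bill 1, $10,880: $1,300 finishes the deductible; $9,580 goes to coinsurance; patient's 30% is $2,874. Cost to patient: $4,174. OOP to date $4,174. Plan pays $10,880 − $4,174 = $6,706.
Bill 2, $9,496: deductible already satisfied, so patient's share is 30% × $9,496 = $2,848.80. OOP would hit $7,022.80 > $5,200, so the cap limits the patient to $5,200 − $4,174 = $1,026. Plan pays $9,496 − $1,026 = $8,470.

$8,470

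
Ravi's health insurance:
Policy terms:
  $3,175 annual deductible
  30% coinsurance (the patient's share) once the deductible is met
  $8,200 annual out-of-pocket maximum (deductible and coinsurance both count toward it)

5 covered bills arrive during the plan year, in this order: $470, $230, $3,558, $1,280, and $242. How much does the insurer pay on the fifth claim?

$169.40

#1 ($470): all of it applies to the deductible. Patient owes $470 (running OOP $470). Plan pays $470 − $470 = $0.
#2 ($230): entire amount goes to the deductible. Cost to patient: $230. OOP to date $700. Insurer: $230 − $230 = $0.
#3 ($3,558): deductible takes $2,475, $1,083 remains; patient's 30% is $324.90. Patient pays $2,799.90; OOP now $3,499.90. Insurer: $3,558 − $2,799.90 = $758.10.
#4 ($1,280): deductible already satisfied, so patient's share is 30% × $1,280 = $384. Cost to patient: $384. OOP to date $3,883.90. Plan pays $1,280 − $384 = $896.
#5 ($242): 30% coinsurance on $242 = $72.60. Patient pays $72.60; OOP now $3,956.50. Insurer: $242 − $72.60 = $169.40.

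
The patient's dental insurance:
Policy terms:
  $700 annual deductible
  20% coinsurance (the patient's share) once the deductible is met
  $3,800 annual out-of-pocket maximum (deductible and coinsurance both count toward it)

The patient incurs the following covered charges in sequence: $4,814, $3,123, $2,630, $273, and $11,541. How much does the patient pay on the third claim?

$526

Claim 1 — $4,814: deductible takes $700, $4,114 remains; patient's 20% is $822.80. Cost to patient: $1,522.80. OOP to date $1,522.80.
Claim 2 — $3,123: deductible already satisfied, so patient's share is 20% × $3,123 = $624.60. Patient pays $624.60; OOP now $2,147.40.
Claim 3 — $2,630: 20% coinsurance on $2,630 = $526. Patient pays $526; OOP now $2,673.40.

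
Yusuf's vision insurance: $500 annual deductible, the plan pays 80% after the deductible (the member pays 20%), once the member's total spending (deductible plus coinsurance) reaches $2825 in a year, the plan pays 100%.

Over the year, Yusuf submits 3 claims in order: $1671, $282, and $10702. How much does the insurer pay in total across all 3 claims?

$9830

Claim 1 — $1671: $500 finishes the deductible; $1171 goes to coinsurance; member's 20% is $234.20. Cost to member: $734.20. OOP to date $734.20. Insurer: $1671 − $734.20 = $936.80.
Claim 2 — $282: deductible already satisfied, so member's share is 20% × $282 = $56.40. Cost to member: $56.40. OOP to date $790.60. Plan pays $282 − $56.40 = $225.60.
Claim 3 — $10702: deductible already satisfied, so member's share is 20% × $10702 = $2140.40. OOP would hit $2931 > $2825, so the cap limits the member to $2825 − $790.60 = $2034.40. Insurer: $10702 − $2034.40 = $8667.60.
Insurer total: $936.80 + $225.60 + $8667.60 = $9830.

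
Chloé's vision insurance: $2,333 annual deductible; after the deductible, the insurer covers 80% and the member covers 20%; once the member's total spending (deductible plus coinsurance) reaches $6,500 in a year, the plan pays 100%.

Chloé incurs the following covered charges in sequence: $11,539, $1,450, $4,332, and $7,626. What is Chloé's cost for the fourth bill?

$1,169.40

Claim 1 ($11,539): deductible takes $2,333, $9,206 remains; member's 20% is $1,841.20. Cost to member: $4,174.20. OOP to date $4,174.20.
Claim 2 ($1,450): deductible already satisfied, so member's share is 20% × $1,450 = $290. Member owes $290 (running OOP $4,464.20).
Claim 3 ($4,332): 20% coinsurance on $4,332 = $866.40. Member pays $866.40; OOP now $5,330.60.
Claim 4 ($7,626): 20% coinsurance on $7,626 = $1,525.20. Adding that to $5,330.60 gives $6,855.80, past the $6,500 cap; member pays only $6,500 − $5,330.60 = $1,169.40.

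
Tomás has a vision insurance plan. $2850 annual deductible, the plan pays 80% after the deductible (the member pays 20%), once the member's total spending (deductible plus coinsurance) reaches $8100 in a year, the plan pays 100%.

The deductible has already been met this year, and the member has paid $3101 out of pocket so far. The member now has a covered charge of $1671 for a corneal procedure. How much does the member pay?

With the deductible met, the entire $1671 is subject to coinsurance.
Coinsurance: $1671 × 20% = $334.20.
Total out-of-pocket so far would be $3101 + $334.20 = $3435.20, below the $8100 cap — no reduction.

$334.20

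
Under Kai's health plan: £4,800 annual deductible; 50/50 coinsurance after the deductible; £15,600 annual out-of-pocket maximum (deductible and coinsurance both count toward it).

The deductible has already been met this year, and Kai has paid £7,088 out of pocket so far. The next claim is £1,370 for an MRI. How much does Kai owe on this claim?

With the deductible met, the entire £1,370 is subject to coinsurance.
Coinsurance: £1,370 × 50% = £685.
Total out-of-pocket so far would be £7,088 + £685 = £7,773, below the £15,600 cap — no reduction.

£685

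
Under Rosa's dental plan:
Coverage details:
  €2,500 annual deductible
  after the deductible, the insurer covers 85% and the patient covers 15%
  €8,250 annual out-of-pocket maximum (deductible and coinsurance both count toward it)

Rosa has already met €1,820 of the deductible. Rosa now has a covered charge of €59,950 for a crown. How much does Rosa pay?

Remaining deductible: €2,500 − €1,820 = €680.
After the €680 deductible portion, €59,950 − €680 = €59,270 is subject to coinsurance.
Coinsurance: €59,270 × 15% = €8,890.50.
So the patient owes €680 + €8,890.50 = €9,570.50 before any cap.
That would bring total out-of-pocket to €11,390.50, past the €8,250 cap. The patient is capped at €8,250 − €1,820 = €6,430 on this claim.

€6,430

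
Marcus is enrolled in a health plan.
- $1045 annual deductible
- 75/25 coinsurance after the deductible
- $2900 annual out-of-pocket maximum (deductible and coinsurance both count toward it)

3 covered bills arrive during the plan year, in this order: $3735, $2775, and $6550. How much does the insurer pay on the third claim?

Claim 1 — $3735: $1045 finishes the deductible; $2690 goes to coinsurance; coinsurance $2690 × 25% = $672.50. Patient owes $1717.50 (running OOP $1717.50). Insurer: $3735 − $1717.50 = $2017.50.
Claim 2 — $2775: deductible met; 25% of $2775 = $693.75. Cost to patient: $693.75. OOP to date $2411.25. Insurer: $2775 − $693.75 = $2081.25.
Claim 3 — $6550: 25% coinsurance on $6550 = $1637.50. OOP would hit $4048.75 > $2900, so the cap limits the patient to $2900 − $2411.25 = $488.75. Insurer: $6550 − $488.75 = $6061.25.

$6061.25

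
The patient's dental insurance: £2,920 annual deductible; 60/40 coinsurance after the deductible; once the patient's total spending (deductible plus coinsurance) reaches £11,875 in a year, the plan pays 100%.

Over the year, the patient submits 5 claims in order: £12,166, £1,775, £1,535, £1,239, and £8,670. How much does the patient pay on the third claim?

£614

Bill 1, £12,166: £2,920 finishes the deductible; £9,246 goes to coinsurance; 40% of £9,246 = £3,698.40. Cost to patient: £6,618.40. OOP to date £6,618.40.
Bill 2, £1,775: deductible already satisfied, so patient's share is 40% × £1,775 = £710. Patient pays £710; OOP now £7,328.40.
Bill 3, £1,535: 40% coinsurance on £1,535 = £614. Patient pays £614; OOP now £7,942.40.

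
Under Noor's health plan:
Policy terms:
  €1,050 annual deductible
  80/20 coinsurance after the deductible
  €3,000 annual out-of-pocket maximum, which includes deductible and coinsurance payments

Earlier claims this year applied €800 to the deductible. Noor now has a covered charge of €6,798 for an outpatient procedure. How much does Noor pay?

Deductible still to meet: €1,050 − €800 = €250.
The remaining €6,548 (= €6,798 − €250) moves to coinsurance.
Coinsurance: €6,548 × 20% = €1,309.60.
So the patient owes €250 + €1,309.60 = €1,559.60 before any cap.
Cumulative spending €800 + €1,559.60 = €2,359.60 stays under the €3,000 maximum.

€1,559.60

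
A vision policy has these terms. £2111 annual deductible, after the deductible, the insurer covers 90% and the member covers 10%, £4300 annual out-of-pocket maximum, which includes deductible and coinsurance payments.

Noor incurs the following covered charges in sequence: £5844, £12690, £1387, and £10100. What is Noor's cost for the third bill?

Claim 1 — £5844: £2111 finishes the deductible; £3733 goes to coinsurance; 10% of £3733 = £373.30. Member owes £2484.30 (running OOP £2484.30).
Claim 2 — £12690: 10% coinsurance on £12690 = £1269. Member owes £1269 (running OOP £3753.30).
Claim 3 — £1387: 10% coinsurance on £1387 = £138.70. Member pays £138.70; OOP now £3892.

£138.70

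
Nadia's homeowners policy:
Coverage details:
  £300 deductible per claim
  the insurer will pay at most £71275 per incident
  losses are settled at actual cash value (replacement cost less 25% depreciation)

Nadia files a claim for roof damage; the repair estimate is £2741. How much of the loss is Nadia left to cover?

£985.25

Depreciate 25%: the covered value is £2741 × 0.75 = £2055.75.
Subtract the deductible: £2055.75 − £300 = £1755.75.
£1755.75 ≤ £71275, so the limit doesn't bind; insurer pays £1755.75.
Homeowner's share is the uncovered remainder: £2741 − £1755.75 = £985.25.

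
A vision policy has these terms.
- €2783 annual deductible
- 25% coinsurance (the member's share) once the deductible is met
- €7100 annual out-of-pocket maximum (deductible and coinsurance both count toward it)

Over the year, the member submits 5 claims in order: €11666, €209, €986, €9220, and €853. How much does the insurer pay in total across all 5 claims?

€15834

#1 (€11666): €2783 finishes the deductible; €8883 goes to coinsurance; member's 25% is €2220.75. Member owes €5003.75 (running OOP €5003.75). Plan pays €11666 − €5003.75 = €6662.25.
#2 (€209): deductible met; 25% of €209 = €52.25. Member pays €52.25; OOP now €5056. Insurer: €209 − €52.25 = €156.75.
#3 (€986): 25% coinsurance on €986 = €246.50. Member owes €246.50 (running OOP €5302.50). Insurer: €986 − €246.50 = €739.50.
#4 (€9220): 25% coinsurance on €9220 = €2305. OOP would hit €7607.50 > €7100, so the cap limits the member to €7100 − €5302.50 = €1797.50. Plan pays €9220 − €1797.50 = €7422.50.
#5 (€853): deductible met; 25% of €853 = €213.25. OOP would hit €7313.25 > €7100, so the cap limits the member to €7100 − €7100 = €0. Insurer: €853 − €0 = €853.
Insurer total = bills − member's total = €22934 − €7100 = €15834.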